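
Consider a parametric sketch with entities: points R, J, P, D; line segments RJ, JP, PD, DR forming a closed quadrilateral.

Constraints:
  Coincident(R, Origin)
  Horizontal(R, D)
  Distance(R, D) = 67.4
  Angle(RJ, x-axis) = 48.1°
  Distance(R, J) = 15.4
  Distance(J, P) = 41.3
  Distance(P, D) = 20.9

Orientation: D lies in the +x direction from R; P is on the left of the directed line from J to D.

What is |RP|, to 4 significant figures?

53.29

Checks: |JP| = 41.30 ✓; |PD| = 20.90 ✓.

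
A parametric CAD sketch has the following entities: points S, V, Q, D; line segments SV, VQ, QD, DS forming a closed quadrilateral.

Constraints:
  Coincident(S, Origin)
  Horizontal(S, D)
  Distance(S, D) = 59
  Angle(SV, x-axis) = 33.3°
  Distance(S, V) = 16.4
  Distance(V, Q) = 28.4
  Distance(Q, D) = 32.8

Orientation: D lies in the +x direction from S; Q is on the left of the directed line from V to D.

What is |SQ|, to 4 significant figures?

44.80

Checks: |VQ| = 28.40 ✓; |QD| = 32.80 ✓.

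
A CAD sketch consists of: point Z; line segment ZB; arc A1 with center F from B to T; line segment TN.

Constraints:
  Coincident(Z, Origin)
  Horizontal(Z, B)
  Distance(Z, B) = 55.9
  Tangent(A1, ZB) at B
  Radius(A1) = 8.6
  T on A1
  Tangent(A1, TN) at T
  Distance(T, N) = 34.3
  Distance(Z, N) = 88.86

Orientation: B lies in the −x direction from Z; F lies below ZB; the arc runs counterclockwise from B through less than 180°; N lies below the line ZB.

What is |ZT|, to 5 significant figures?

62.892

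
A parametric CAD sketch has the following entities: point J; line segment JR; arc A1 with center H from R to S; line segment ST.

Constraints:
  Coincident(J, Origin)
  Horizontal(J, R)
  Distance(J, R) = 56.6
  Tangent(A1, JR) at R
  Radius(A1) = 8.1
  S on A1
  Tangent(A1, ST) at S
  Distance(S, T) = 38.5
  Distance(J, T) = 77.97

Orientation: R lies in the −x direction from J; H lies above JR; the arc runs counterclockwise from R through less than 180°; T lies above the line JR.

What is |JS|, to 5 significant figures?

50.182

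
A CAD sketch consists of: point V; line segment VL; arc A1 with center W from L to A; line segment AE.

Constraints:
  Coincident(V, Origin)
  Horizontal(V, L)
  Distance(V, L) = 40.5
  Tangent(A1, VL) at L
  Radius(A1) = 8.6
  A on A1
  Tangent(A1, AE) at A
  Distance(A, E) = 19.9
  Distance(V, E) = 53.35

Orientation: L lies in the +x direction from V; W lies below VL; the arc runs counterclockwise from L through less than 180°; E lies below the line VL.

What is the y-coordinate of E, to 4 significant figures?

-29.97

Checks: ∠(WL, LV) = 90.00° ✓; |WL| = 8.600 ✓; |WA| = 8.600 ✓; ∠(WA, AE) = 90.00° ✓; |AE| = 19.90 ✓; |VE| = 53.35 ✓.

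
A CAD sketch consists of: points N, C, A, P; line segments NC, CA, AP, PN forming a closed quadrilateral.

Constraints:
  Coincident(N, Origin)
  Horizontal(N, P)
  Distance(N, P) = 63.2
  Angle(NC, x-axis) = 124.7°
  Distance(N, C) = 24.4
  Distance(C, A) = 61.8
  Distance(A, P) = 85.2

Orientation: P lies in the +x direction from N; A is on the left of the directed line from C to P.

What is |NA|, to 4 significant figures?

74.96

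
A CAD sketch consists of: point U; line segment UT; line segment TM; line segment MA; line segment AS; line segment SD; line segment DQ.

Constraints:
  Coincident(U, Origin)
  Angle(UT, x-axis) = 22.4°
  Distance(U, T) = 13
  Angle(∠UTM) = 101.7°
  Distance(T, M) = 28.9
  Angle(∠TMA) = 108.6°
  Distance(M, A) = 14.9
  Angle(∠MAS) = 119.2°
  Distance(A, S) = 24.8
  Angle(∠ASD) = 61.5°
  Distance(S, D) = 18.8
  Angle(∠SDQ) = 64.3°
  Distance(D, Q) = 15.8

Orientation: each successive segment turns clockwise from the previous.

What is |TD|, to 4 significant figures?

18.27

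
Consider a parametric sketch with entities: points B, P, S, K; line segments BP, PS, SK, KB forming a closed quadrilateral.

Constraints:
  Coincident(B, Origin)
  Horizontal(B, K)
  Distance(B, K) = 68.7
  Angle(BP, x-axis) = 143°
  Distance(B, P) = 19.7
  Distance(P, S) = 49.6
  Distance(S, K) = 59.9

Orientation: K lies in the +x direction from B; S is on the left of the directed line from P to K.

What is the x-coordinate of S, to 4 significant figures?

24.68

Checks: |PS| = 49.60 ✓; |SK| = 59.90 ✓.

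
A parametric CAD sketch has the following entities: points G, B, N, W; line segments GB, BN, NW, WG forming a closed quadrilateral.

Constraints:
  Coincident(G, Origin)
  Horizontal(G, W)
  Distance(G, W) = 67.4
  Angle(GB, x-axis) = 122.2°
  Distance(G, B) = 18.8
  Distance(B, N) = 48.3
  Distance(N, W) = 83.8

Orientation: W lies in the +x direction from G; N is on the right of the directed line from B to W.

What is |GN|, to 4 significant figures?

33.87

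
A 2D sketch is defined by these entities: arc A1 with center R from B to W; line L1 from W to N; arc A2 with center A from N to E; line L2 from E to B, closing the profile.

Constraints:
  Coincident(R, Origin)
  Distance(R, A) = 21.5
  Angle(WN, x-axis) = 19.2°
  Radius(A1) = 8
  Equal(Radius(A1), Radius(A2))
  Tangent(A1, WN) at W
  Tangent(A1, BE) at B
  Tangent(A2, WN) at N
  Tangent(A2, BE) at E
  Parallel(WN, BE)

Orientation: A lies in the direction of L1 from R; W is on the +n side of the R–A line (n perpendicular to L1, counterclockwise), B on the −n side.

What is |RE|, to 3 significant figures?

22.9

The slot axis is L1's direction at 19.2°, so u = (cos 19.2°, sin 19.2°) = (0.944, 0.329) and n = (−sin 19.2°, cos 19.2°) = (-0.329, 0.944). R is at the origin and A lies 21.5 along u from R, so A = 21.5·u = (20.3, 7.07). Tangency of A1 to both parallel lines with radius 8.0 puts W and B at R ± 8.0·n: W = (-2.63, 7.56), B = (2.63, -7.56). Equal radii place N and E the same way about A: N = A + 8.0·n = (17.7, 14.6), E = A − 8.0·n = (22.9, -0.484). Then |RE| = |E − R| = 22.9.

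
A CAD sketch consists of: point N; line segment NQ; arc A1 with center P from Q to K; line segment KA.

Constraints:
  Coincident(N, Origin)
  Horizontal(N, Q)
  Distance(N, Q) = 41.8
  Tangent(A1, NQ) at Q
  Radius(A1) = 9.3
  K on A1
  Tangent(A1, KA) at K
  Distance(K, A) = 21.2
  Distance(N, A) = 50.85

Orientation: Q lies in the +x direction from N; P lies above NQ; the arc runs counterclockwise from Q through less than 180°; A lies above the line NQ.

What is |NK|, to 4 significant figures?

51.77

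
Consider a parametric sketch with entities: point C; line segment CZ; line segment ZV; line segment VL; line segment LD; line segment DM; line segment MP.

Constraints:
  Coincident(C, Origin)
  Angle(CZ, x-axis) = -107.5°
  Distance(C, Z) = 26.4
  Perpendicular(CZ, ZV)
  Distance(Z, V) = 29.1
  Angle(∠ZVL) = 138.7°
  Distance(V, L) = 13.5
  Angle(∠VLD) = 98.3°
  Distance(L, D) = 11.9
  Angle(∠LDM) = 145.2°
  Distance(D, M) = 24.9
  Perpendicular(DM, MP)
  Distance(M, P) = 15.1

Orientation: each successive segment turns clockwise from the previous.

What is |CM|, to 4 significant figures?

9.891

C is at the origin; CZ runs at -107.5° with length 26.4, so Z = (-7.939, -25.18). CZ is perpendicular to ZV, so ZV runs at 162.5°; with |ZV| = 29.1, V = (-35.69, -16.43). ∠ZVL = 138.7° gives VL at 121.2° from the x-axis; with |VL| = 13.5, L = (-42.69, -4.880). ∠VLD = 98.3° gives LD at 39.50° from the x-axis; with |LD| = 11.9, D = (-33.50, 2.689). ∠LDM = 145.2° gives DM at 4.700° from the x-axis; with |DM| = 24.9, M = (-8.687, 4.729). Then |CM| = |M − C| = 9.891.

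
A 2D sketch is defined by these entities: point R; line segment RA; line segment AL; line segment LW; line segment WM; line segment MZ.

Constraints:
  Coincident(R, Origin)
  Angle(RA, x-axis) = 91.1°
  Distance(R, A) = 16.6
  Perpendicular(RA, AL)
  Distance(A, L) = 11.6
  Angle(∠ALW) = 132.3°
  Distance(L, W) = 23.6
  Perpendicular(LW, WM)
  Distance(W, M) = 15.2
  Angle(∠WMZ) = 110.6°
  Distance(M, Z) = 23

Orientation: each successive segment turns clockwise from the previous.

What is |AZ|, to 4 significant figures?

17.72

LW is perpendicular to WM, so WM runs at -136.6°; with |WM| = 15.2, M = (16.45, -10.77). ∠WMZ = 110.6° gives MZ at 154.0° from the x-axis; with |MZ| = 23.0, Z = (-4.222, -0.6887). Then |AZ| = |Z − A| = 17.72.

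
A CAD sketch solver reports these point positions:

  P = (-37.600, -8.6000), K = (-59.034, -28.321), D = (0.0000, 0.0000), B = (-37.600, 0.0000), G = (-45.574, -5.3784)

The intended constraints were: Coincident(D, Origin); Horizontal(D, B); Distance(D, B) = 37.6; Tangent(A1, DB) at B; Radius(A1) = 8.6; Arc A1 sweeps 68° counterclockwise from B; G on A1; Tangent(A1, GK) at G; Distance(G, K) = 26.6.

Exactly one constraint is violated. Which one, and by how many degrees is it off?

Tangent(A1, GK) at G — off by 8.40°.

D = (0.00, 0.00) ✓; D.y = 0.00, B.y = 0.00 ✓; |DB| = 37.60 ✓; ∠(PB, BD) = 90.00° ✓; |PB| = 8.600 ✓; bearing(P→G) − bearing(P→B) = 68.00° ✓; |PG| = 8.600 ✓; ∠(PG, GK) = 98.40° ✗; |GK| = 26.60 ✓.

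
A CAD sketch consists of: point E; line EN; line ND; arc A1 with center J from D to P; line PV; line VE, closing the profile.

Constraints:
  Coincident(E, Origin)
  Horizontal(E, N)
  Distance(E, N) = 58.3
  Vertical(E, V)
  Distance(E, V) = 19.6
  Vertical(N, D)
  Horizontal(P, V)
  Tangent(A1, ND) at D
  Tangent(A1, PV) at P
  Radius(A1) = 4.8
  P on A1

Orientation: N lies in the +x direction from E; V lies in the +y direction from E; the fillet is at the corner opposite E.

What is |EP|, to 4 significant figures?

56.98

E is at the origin; E and N share the same y with |EN| = 58.3 and N on the +x side, so N = (58.30, 0.000). E and V share the same x with |EV| = 19.6 and V on the +y side, so V = (0.000, 19.60). The virtual corner opposite E is at (58.30, 19.60). A1 meets ND tangentially, so JD is at right angles to ND and the tangent condition forces JP to be normal to PV, with radius 4.8, so the center J sits 4.8 in from both sides at J = (53.50, 14.80). That places the tangent points at D = (58.30, 14.80) on ND and P = (53.50, 19.60) on PV. Then |EP| = |P − E| = 56.98.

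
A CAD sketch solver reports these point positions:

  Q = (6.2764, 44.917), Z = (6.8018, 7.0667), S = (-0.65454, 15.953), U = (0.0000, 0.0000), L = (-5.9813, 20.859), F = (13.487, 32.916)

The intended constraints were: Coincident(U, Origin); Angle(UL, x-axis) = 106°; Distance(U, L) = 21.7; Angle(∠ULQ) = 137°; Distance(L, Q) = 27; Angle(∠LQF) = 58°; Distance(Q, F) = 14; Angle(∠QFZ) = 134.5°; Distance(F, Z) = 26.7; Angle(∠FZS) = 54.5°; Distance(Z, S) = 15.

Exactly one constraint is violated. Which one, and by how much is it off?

Distance(Z, S) = 15 — off by 3.40.

U = (0.00, 0.00) ✓; UL at 106.0° ✓; |UL| = 21.70 ✓; ∠ULQ = 137.0° ✓; |LQ| = 27.00 ✓; ∠LQF = 58.00° ✓; |QF| = 14.00 ✓; ∠QFZ = 134.5° ✓; |FZ| = 26.70 ✓; ∠FZS = 54.50° ✓; |ZS| = 11.60 ✗.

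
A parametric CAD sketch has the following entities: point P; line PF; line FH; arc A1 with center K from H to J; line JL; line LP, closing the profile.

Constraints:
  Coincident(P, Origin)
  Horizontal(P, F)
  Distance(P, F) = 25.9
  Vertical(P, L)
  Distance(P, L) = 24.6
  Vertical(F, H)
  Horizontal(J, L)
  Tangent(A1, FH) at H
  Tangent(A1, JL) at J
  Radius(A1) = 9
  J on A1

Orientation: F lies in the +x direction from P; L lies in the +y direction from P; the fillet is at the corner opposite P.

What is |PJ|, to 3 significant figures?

29.8

P is at the origin; P and F share the same y with |PF| = 25.9 and F on the +x side, so F = (25.9, 0.00). P and L share the same x with |PL| = 24.6 and L on the +y side, so L = (0.00, 24.6). The virtual corner opposite P is at (25.9, 24.6). The tangent condition forces KH to be normal to FH and the tangent condition forces KJ to be normal to JL, with radius 9.0, so the center K sits 9.0 in from both sides at K = (16.9, 15.6). That places the tangent points at H = (25.9, 15.6) on FH and J = (16.9, 24.6) on JL. Then |PJ| = |J − P| = 29.8.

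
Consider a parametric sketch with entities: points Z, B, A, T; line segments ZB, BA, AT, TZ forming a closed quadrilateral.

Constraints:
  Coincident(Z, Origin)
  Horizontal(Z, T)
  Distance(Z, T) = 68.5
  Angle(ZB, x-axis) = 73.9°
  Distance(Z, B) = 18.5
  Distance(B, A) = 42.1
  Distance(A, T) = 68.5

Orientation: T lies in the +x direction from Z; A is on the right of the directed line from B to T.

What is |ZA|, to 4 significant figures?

24.73

Checks: ZB at 73.90° ✓; |BA| = 42.10 ✓; |AT| = 68.50 ✓.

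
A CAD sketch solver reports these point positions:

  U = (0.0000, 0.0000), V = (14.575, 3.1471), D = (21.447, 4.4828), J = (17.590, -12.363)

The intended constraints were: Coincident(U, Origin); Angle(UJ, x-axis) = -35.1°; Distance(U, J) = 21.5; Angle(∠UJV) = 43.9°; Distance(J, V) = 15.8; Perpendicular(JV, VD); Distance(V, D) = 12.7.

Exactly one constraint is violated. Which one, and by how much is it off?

Distance(V, D) = 12.7 — off by 5.70.

U = (0.00, 0.00) ✓; UJ at -35.10° ✓; |UJ| = 21.50 ✓; ∠UJV = 43.90° ✓; |JV| = 15.80 ✓; ∠(JV, VD) = 90.00° ✓; |VD| = 7.001 ✗.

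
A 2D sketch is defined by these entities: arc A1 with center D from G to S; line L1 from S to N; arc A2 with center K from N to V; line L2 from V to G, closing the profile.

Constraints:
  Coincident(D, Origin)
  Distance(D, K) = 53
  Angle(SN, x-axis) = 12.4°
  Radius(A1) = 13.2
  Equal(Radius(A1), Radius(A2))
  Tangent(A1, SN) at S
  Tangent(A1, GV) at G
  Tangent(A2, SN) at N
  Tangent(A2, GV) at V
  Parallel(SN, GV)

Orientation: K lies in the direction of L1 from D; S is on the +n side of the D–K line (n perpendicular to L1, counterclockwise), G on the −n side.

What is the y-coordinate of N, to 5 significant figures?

24.273

The slot axis is L1's direction at 12.4°, so u = (cos 12.4°, sin 12.4°) = (0.97667, 0.21474) and n = (−sin 12.4°, cos 12.4°) = (-0.21474, 0.97667). D is at the origin and K lies 53.0 along u from D, so K = 53.0·u = (51.764, 11.381). Tangency of A1 to both parallel lines with radius 13.2 puts S and G at D ± 13.2·n: S = (-2.8345, 12.892), G = (2.8345, -12.892). Equal radii place N and V the same way about K: N = K + 13.2·n = (48.929, 24.273), V = K − 13.2·n = (54.598, -1.5111). So N.y = 24.273.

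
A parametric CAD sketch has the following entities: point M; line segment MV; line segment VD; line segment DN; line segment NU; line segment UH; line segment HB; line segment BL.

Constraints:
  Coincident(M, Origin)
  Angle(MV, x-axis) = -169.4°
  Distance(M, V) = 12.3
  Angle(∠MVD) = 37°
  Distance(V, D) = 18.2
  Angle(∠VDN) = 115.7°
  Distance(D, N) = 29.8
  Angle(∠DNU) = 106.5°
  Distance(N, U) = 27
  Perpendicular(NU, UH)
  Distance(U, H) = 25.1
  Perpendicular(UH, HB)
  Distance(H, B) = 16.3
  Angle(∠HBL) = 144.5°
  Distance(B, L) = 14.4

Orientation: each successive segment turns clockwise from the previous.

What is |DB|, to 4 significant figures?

19.48

NU is perpendicular to UH, so UH runs at 179.8°; with |UH| = 25.1, H = (3.531, -24.30). UH is perpendicular to HB, so HB runs at 89.80°; with |HB| = 16.3, B = (3.588, -7.998). Then |DB| = |B − D| = 19.48.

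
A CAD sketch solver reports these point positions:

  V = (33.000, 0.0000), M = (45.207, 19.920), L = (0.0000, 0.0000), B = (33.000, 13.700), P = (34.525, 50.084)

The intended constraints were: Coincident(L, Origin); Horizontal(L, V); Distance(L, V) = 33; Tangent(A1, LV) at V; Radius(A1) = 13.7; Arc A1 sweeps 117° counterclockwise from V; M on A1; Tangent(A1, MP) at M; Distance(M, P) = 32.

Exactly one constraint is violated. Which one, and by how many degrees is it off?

Tangent(A1, MP) at M — off by 7.50°.

L = (0.00, 0.00) ✓; L.y = 0.00, V.y = 0.00 ✓; |LV| = 33.00 ✓; ∠(BV, VL) = 90.00° ✓; |BV| = 13.70 ✓; bearing(B→M) − bearing(B→V) = 117.0° ✓; |BM| = 13.70 ✓; ∠(BM, MP) = 97.50° ✗; |MP| = 32.00 ✓.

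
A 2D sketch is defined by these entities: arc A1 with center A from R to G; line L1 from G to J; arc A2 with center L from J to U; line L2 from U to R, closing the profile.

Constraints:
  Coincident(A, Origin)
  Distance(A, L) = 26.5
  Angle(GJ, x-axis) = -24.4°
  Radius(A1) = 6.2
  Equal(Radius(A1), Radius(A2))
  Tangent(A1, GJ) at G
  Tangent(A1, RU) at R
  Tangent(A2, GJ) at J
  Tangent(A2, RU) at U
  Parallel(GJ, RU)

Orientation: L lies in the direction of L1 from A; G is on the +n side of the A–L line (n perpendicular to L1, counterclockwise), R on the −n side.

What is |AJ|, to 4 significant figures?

27.22

Tangency of A1 to both parallel lines with radius 6.2 puts G and R at A ± 6.2·n: G = (2.561, 5.646), R = (-2.561, -5.646). Equal radii place J and U the same way about L: J = L + 6.2·n = (26.69, -5.301), U = L − 6.2·n = (21.57, -16.59). Then |AJ| = |J − A| = 27.22.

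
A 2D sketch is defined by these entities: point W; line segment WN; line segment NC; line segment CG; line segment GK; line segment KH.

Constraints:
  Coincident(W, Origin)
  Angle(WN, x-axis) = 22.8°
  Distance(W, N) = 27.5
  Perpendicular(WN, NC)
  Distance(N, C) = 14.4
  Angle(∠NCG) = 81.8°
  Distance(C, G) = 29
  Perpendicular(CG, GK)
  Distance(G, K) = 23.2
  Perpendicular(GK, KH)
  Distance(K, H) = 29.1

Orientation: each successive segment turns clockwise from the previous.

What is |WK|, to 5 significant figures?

12.872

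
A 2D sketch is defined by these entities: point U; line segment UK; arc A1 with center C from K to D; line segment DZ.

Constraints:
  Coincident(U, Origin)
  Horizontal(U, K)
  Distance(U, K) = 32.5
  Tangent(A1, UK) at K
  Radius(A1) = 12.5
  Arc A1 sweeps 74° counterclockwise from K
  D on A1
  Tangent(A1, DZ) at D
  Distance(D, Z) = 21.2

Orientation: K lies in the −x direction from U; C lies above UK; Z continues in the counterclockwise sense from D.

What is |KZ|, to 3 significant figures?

34.4

U is at the origin; UK is horizontal with |UK| = 32.5 and K on the −x side, so K = (-32.5, 0.00). Since A1 is tangent to UK there, CK ⟂ UK, so C = K + (0, 12.5) = (-32.5, 12.5). On A1, K sits at bearing -90° from C; a 74° counterclockwise sweep puts D at bearing -16°, so D = C + 12.5·(cos -16°, sin -16°) = (-20.5, 9.05). Since A1 is tangent to DZ there, CD ⟂ DZ, so DZ runs along (−sin -16°, cos -16°); with |DZ| = 21.2, Z = (-14.6, 29.4). Then |KZ| = |Z − K| = 34.4.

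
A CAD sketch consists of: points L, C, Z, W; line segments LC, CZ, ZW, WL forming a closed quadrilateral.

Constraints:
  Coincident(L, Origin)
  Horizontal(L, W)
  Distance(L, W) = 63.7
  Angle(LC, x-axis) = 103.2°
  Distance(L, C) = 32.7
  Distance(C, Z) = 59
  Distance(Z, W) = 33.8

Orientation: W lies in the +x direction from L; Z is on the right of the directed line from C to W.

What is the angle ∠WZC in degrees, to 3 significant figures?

111°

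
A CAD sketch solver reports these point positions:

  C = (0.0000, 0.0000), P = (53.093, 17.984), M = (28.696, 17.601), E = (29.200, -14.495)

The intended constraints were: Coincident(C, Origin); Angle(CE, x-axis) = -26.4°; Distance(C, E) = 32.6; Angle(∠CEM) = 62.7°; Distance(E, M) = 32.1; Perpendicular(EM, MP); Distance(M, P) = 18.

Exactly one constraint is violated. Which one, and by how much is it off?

Distance(M, P) = 18 — off by 6.40.

C = (0.00, 0.00) ✓; CE at -26.40° ✓; |CE| = 32.60 ✓; ∠CEM = 62.70° ✓; |EM| = 32.10 ✓; ∠(EM, MP) = 90.00° ✓; |MP| = 24.40 ✗.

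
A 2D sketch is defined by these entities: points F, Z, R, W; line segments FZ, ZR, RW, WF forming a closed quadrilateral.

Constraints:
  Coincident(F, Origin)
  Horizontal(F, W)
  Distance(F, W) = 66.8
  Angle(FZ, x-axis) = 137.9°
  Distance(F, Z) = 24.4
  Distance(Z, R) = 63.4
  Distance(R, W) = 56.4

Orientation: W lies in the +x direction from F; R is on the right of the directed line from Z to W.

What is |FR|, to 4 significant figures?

39.54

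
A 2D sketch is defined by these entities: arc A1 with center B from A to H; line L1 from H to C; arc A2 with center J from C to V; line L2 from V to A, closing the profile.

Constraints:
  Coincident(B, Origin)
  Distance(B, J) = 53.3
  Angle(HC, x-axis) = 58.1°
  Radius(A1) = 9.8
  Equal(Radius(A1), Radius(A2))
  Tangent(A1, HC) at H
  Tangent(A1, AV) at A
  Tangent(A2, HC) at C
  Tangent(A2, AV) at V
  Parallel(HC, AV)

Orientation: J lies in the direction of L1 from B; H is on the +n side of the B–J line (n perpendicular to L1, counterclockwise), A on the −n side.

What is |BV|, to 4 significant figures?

54.19

The slot axis is L1's direction at 58.1°, so u = (cos 58.1°, sin 58.1°) = (0.5284, 0.8490) and n = (−sin 58.1°, cos 58.1°) = (-0.8490, 0.5284). B is at the origin and J lies 53.3 along u from B, so J = 53.3·u = (28.17, 45.25). Tangency of A1 to both parallel lines with radius 9.8 puts H and A at B ± 9.8·n: H = (-8.320, 5.179), A = (8.320, -5.179). Equal radii place C and V the same way about J: C = J + 9.8·n = (19.85, 50.43), V = J − 9.8·n = (36.49, 40.07). Then |BV| = |V − B| = 54.19.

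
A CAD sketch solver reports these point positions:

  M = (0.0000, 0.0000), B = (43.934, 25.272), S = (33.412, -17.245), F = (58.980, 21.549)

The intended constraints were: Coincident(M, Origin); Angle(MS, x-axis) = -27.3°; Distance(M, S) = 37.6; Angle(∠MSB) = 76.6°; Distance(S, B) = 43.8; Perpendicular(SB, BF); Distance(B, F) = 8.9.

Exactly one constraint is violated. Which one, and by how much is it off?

Distance(B, F) = 8.9 — off by 6.60.

M = (0.00, 0.00) ✓; MS at -27.30° ✓; |MS| = 37.60 ✓; ∠MSB = 76.60° ✓; |SB| = 43.80 ✓; ∠(SB, BF) = 90.00° ✓; |BF| = 15.50 ✗.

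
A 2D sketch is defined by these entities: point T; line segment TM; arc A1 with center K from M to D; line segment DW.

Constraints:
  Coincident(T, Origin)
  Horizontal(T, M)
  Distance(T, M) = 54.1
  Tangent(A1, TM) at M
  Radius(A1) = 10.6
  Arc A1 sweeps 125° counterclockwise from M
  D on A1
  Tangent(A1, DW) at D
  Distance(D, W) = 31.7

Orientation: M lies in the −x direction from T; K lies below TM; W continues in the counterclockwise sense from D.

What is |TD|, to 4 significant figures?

64.96

Tangency of A1 to TM means the radius KM is perpendicular to TM, so K = M + (0, -10.6) = (-54.10, -10.60). On A1, M sits at bearing 90° from K; a 125° counterclockwise sweep puts D at bearing 215°, so D = K + 10.6·(cos 215°, sin 215°) = (-62.78, -16.68). Then |TD| = |D − T| = 64.96.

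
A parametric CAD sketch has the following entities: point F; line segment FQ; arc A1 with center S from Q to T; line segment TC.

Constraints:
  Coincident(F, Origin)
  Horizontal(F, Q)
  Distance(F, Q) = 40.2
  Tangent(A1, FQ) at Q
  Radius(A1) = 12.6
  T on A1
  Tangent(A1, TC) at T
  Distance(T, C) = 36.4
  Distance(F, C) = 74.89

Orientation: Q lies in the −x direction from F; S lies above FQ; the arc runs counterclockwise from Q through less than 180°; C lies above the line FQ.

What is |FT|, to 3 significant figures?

38.6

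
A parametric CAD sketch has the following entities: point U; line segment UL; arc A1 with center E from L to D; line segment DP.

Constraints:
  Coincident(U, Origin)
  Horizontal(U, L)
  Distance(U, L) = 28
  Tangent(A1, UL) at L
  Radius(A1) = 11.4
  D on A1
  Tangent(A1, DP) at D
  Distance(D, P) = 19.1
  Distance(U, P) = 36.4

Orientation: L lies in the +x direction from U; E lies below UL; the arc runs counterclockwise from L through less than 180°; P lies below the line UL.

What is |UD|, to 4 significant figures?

20.77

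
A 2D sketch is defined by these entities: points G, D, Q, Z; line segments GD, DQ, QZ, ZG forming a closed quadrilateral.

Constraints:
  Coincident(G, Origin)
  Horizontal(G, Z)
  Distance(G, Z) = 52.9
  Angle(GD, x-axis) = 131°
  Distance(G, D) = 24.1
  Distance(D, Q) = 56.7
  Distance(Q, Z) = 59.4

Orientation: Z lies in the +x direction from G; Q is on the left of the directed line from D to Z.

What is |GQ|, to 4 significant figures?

60.90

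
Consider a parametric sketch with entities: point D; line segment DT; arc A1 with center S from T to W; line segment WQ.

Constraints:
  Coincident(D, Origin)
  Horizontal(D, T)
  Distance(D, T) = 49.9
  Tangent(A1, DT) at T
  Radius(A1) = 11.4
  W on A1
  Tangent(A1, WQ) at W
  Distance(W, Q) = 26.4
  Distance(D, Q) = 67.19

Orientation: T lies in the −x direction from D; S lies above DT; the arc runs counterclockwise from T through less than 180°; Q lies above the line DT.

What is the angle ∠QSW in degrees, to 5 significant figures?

66.644°

Checks: |SW| = 11.40 ✓; ∠(SW, WQ) = 90.00° ✓; |WQ| = 26.40 ✓; |DQ| = 67.19 ✓.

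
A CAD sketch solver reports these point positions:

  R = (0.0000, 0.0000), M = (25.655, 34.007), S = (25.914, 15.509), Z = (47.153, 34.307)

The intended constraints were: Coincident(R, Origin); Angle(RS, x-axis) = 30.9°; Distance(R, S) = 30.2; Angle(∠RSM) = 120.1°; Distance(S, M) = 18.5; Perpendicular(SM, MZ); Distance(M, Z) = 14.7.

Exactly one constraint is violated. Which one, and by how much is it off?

Distance(M, Z) = 14.7 — off by 6.80.

R = (0.00, 0.00) ✓; RS at 30.90° ✓; |RS| = 30.20 ✓; ∠RSM = 120.1° ✓; |SM| = 18.50 ✓; ∠(SM, MZ) = 90.00° ✓; |MZ| = 21.50 ✗.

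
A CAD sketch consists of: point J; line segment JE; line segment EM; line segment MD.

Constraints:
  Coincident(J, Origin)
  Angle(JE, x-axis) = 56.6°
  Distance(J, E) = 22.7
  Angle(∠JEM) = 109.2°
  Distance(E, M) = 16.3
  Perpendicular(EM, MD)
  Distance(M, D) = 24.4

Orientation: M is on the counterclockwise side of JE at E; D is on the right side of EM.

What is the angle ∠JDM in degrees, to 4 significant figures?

27.41°

J is at the origin; JE runs at 56.6° with length 22.7, so E = 22.7·(cos 56.6°, sin 56.6°) = (12.50, 18.95). ∠JEM = 109.2°, so EM runs at 56.6° + (180° − 109.2°) = 127.4° from the x-axis; with |EM| = 16.3, M = E + 16.3·(cos 127.4°, sin 127.4°) = (2.596, 31.90). EM ⟂ MD; with |MD| = 24.4 on the right of EM, D = M + 24.4·(0.7944, 0.6074) = (21.98, 46.72). Then cos ∠JDM = DJ·DM / (|DJ||DM|), giving 27.41°.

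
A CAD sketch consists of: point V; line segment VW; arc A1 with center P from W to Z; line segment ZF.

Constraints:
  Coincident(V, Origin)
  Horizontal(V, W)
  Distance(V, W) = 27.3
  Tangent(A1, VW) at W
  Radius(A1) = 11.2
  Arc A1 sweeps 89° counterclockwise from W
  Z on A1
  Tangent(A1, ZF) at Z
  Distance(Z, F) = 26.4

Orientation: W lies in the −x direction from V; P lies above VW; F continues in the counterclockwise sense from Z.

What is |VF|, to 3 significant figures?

40.5

V is at the origin; VW is horizontal with |VW| = 27.3 and W on the −x side, so W = (-27.3, 0.00). Since A1 is tangent to VW there, PW ⟂ VW, so P = W + (0, 11.2) = (-27.3, 11.2). On A1, W sits at bearing -90° from P; an 89° counterclockwise sweep puts Z at bearing -1°, so Z = P + 11.2·(cos -1°, sin -1°) = (-16.1, 11.0). Tangency of A1 to ZF means the radius PZ is perpendicular to ZF, so ZF runs along (−sin -1°, cos -1°); with |ZF| = 26.4, F = (-15.6, 37.4). Then |VF| = |F − V| = 40.5.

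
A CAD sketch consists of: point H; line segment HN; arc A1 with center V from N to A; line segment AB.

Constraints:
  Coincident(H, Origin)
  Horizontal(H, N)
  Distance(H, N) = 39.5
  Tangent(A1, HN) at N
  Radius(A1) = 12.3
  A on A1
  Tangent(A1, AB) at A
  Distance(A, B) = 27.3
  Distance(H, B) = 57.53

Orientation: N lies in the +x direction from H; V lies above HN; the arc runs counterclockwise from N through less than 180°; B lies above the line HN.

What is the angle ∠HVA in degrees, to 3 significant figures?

172°

Checks: ∠(VN, NH) = 90.00° ✓; |VN| = 12.30 ✓; |VA| = 12.30 ✓; ∠(VA, AB) = 90.00° ✓; |AB| = 27.30 ✓; |HB| = 57.53 ✓.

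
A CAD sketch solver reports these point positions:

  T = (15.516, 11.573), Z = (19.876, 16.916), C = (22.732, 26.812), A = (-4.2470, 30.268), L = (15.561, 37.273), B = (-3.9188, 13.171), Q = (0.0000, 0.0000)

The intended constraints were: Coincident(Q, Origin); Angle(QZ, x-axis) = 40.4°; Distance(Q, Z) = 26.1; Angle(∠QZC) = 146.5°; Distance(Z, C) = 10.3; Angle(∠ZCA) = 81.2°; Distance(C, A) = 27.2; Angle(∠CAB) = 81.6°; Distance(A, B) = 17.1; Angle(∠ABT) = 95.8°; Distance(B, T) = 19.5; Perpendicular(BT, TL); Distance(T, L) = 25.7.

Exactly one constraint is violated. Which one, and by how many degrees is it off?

Perpendicular(BT, TL) — off by 4.60°.

Q = (0.00, 0.00) ✓; QZ at 40.40° ✓; |QZ| = 26.10 ✓; ∠QZC = 146.5° ✓; |ZC| = 10.30 ✓; ∠ZCA = 81.20° ✓; |CA| = 27.20 ✓; ∠CAB = 81.60° ✓; |AB| = 17.10 ✓; ∠ABT = 95.80° ✓; |BT| = 19.50 ✓; ∠(BT, TL) = 94.60° ✗; |TL| = 25.70 ✓.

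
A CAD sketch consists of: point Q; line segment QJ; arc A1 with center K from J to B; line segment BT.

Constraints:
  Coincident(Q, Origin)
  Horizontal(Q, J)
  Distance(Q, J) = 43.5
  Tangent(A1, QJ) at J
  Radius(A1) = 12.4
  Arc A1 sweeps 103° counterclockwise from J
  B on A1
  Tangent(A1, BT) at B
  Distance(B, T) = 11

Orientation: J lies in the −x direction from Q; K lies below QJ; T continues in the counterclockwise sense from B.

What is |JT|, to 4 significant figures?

27.63

Q is at the origin; QJ is horizontal with |QJ| = 43.5 and J on the −x side, so J = (-43.50, 0.000). The tangent condition forces KJ to be normal to QJ, so K = J + (0, -12.4) = (-43.50, -12.40). On A1, J sits at bearing 90° from K; a 103° counterclockwise sweep puts B at bearing 193°, so B = K + 12.4·(cos 193°, sin 193°) = (-55.58, -15.19). The tangent condition forces KB to be normal to BT, so BT runs along (−sin 193°, cos 193°); with |BT| = 11.0, T = (-53.11, -25.91). Then |JT| = |T − J| = 27.63.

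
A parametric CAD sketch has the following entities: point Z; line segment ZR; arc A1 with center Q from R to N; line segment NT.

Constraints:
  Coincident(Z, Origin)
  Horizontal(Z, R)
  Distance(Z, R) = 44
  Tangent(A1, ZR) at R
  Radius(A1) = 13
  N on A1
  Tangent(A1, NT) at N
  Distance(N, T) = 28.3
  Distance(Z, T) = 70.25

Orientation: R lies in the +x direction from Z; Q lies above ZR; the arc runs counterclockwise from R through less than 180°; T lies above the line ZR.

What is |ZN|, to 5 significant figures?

58.490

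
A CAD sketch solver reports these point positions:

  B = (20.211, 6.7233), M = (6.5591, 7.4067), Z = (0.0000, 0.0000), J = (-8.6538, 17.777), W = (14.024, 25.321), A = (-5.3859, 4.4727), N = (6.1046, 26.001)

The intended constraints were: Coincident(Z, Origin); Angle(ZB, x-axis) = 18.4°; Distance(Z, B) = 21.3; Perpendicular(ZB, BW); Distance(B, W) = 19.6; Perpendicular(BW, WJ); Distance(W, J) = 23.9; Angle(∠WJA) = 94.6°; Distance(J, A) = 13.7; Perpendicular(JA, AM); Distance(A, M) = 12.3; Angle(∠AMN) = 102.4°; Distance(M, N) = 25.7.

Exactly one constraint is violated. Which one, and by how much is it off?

Distance(M, N) = 25.7 — off by 7.10.

Z = (0.00, 0.00) ✓; ZB at 18.40° ✓; |ZB| = 21.30 ✓; ∠(ZB, BW) = 90.00° ✓; |BW| = 19.60 ✓; ∠(BW, WJ) = 90.00° ✓; |WJ| = 23.90 ✓; ∠WJA = 94.60° ✓; |JA| = 13.70 ✓; ∠(JA, AM) = 90.00° ✓; |AM| = 12.30 ✓; ∠AMN = 102.4° ✓; |MN| = 18.60 ✗.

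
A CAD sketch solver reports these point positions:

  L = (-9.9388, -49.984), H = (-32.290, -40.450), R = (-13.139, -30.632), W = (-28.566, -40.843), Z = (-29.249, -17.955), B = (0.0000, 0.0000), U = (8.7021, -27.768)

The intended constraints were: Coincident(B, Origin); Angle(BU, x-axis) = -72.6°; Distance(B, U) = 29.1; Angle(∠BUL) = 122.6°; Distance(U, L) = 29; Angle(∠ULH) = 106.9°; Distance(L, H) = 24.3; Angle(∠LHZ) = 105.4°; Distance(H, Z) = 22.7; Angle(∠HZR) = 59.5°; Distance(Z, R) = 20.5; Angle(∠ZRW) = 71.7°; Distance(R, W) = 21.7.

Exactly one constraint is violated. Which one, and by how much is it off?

Distance(R, W) = 21.7 — off by 3.20.

B = (0.00, 0.00) ✓; BU at -72.60° ✓; |BU| = 29.10 ✓; ∠BUL = 122.6° ✓; |UL| = 29.00 ✓; ∠ULH = 106.9° ✓; |LH| = 24.30 ✓; ∠LHZ = 105.4° ✓; |HZ| = 22.70 ✓; ∠HZR = 59.50° ✓; |ZR| = 20.50 ✓; ∠ZRW = 71.70° ✓; |RW| = 18.50 ✗.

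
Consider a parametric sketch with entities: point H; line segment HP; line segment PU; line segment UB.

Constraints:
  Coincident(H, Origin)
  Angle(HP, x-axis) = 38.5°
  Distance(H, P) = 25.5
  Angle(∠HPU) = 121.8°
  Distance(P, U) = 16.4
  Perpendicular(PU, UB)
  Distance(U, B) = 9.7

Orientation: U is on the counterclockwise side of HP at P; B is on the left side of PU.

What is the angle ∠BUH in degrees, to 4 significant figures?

54.01°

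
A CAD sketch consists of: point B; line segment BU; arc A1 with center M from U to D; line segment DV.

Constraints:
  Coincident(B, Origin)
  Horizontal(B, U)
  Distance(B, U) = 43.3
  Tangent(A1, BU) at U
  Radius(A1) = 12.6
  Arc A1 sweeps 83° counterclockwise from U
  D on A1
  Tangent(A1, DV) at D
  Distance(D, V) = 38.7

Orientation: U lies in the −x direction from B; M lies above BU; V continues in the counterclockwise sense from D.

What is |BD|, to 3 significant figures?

32.7

The tangent condition forces MU to be normal to BU, so M = U + (0, 12.6) = (-43.3, 12.6). On A1, U sits at bearing -90° from M; an 83° counterclockwise sweep puts D at bearing -7°, so D = M + 12.6·(cos -7°, sin -7°) = (-30.8, 11.1). Then |BD| = |D − B| = 32.7.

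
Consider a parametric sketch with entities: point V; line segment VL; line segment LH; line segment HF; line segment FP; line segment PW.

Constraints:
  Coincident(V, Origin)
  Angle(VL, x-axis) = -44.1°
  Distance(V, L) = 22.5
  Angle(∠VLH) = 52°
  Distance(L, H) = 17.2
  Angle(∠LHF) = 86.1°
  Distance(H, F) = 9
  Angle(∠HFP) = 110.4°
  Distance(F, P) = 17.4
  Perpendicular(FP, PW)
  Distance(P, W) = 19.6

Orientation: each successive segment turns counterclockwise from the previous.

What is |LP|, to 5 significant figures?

13.921

∠LHF = 86.1° gives HF at 177.80° from the x-axis; with |HF| = 9.0, F = (8.9922, 1.7901). ∠HFP = 110.4° gives FP at -112.60° from the x-axis; with |FP| = 17.4, P = (2.3055, -14.274). Then |LP| = |P − L| = 13.921.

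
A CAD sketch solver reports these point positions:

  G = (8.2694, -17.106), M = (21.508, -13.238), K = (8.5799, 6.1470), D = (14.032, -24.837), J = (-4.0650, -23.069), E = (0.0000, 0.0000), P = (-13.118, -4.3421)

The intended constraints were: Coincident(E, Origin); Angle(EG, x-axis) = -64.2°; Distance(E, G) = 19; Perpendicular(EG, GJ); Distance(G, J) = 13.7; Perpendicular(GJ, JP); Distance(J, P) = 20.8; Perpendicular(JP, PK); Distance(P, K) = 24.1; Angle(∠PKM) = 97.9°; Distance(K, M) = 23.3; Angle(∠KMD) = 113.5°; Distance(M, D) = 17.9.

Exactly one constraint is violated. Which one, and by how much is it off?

Distance(M, D) = 17.9 — off by 4.10.

E = (0.00, 0.00) ✓; EG at -64.20° ✓; |EG| = 19.00 ✓; ∠(EG, GJ) = 90.00° ✓; |GJ| = 13.70 ✓; ∠(GJ, JP) = 90.00° ✓; |JP| = 20.80 ✓; ∠(JP, PK) = 90.00° ✓; |PK| = 24.10 ✓; ∠PKM = 97.90° ✓; |KM| = 23.30 ✓; ∠KMD = 113.5° ✓; |MD| = 13.80 ✗.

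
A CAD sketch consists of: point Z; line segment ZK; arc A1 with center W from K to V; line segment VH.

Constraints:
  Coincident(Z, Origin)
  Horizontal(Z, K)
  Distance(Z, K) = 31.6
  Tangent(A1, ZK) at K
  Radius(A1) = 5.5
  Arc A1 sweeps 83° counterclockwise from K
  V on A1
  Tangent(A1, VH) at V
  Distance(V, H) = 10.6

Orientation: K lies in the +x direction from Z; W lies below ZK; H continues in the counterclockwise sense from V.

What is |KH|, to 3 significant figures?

16.8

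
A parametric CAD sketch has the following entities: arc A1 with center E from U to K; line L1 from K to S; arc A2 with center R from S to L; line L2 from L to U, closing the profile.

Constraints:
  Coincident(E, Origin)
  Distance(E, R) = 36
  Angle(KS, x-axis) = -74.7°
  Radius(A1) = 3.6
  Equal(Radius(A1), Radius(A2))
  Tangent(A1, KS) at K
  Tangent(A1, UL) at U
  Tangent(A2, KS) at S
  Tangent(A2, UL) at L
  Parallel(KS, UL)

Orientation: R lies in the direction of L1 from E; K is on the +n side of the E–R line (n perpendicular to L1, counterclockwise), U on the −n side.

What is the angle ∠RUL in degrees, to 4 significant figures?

5.711°

Tangency of A1 to both parallel lines with radius 3.6 puts K and U at E ± 3.6·n: K = (3.472, 0.9499), U = (-3.472, -0.9499). Equal radii place S and L the same way about R: S = R + 3.6·n = (12.97, -33.77), L = R − 3.6·n = (6.027, -35.67). Then cos ∠RUL = UR·UL / (|UR||UL|), giving 5.711°.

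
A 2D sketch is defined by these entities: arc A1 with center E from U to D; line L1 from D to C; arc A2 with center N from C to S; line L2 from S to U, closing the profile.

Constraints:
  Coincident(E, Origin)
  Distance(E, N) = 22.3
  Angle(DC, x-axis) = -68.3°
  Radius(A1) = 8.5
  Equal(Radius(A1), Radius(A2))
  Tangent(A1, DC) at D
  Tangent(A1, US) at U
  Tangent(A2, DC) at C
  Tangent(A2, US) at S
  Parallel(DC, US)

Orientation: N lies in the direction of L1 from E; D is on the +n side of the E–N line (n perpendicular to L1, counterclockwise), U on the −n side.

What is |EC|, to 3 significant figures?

23.9

Tangency of A1 to both parallel lines with radius 8.5 puts D and U at E ± 8.5·n: D = (7.90, 3.14), U = (-7.90, -3.14). Equal radii place C and S the same way about N: C = N + 8.5·n = (16.1, -17.6), S = N − 8.5·n = (0.348, -23.9). Then |EC| = |C − E| = 23.9.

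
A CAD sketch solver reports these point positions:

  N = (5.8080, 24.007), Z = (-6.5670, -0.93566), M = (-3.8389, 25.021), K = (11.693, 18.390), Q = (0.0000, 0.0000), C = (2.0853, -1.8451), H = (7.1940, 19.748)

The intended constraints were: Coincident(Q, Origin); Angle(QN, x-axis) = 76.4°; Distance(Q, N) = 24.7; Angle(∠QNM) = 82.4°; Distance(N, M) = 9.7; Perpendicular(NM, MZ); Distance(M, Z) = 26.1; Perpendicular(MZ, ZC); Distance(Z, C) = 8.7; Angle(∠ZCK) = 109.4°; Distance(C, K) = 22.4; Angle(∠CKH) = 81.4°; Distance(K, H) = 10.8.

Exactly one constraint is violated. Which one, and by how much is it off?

Distance(K, H) = 10.8 — off by 6.10.

Q = (0.00, 0.00) ✓; QN at 76.40° ✓; |QN| = 24.70 ✓; ∠QNM = 82.40° ✓; |NM| = 9.700 ✓; ∠(NM, MZ) = 90.00° ✓; |MZ| = 26.10 ✓; ∠(MZ, ZC) = 90.00° ✓; |ZC| = 8.700 ✓; ∠ZCK = 109.4° ✓; |CK| = 22.40 ✓; ∠CKH = 81.40° ✓; |KH| = 4.699 ✗.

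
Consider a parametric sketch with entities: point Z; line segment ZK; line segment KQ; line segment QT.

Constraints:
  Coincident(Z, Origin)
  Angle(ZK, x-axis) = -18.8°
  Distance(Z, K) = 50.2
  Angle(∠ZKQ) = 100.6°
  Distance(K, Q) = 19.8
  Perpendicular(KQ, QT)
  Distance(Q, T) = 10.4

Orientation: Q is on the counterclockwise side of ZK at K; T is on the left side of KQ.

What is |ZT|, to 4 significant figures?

48.58

Z is at the origin; ZK runs at -18.8° with length 50.2, so K = 50.2·(cos -18.8°, sin -18.8°) = (47.52, -16.18). ∠ZKQ = 100.6°, so KQ runs at -18.8° + (180° − 100.6°) = 60.60° from the x-axis; with |KQ| = 19.8, Q = K + 19.8·(cos 60.60°, sin 60.60°) = (57.24, 1.072). The perpendicularity gives QT at right angles to KQ; with |QT| = 10.4 on the left of KQ, T = Q + 10.4·(-0.8712, 0.4909) = (48.18, 6.178). Then |ZT| = |T − Z| = 48.58.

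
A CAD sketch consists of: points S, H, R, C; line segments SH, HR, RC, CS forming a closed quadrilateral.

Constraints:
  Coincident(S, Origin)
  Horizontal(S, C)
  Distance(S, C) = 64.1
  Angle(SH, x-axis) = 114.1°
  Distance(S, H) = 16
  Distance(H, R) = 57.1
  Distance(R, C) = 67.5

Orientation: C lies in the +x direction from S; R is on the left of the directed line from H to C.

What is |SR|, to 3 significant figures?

65.7

S is at the origin; SC is horizontal with |SC| = 64.1 and C in +x, so C = (64.1, 0). SH runs at 114.1° with |SH| = 16.0, so H = (-6.53, 14.6). R is determined by |HR| = 57.1 and |RC| = 67.5 together: it lies at the intersection of circle(H, 57.1) and circle(C, 67.5). With |HC| = 72.1, the foot of the radical line on HC is 27.1 from H and the perpendicular offset is √(57.1² − 27.1²) = 50.3. Taking the left-of-HC solution: R = (30.2, 58.3).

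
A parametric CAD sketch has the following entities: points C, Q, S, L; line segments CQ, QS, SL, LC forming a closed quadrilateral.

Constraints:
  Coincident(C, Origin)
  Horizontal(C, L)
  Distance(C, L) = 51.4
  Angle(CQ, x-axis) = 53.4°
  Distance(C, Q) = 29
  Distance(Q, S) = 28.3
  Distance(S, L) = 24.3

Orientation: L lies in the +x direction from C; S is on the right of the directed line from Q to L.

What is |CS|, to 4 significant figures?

27.49

Checks: |QS| = 28.30 ✓; |SL| = 24.30 ✓.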